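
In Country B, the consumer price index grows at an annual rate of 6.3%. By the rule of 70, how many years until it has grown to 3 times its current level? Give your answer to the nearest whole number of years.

roughly 18 years

Doubling time ≈ 70/6.3 = 11.11 years.
Reaching 3× takes log₂(3) ≈ 1.58 doublings.
1.58 × 11.11 ≈ 18 years.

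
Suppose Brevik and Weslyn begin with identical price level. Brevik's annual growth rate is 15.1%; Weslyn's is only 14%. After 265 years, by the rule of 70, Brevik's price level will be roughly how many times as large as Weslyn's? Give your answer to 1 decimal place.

17.9 times

Rate gap = 15.1% − 14% = 1.1 points.
The ratio doubles every 70/1.1 ≈ 63.64 years.
265/63.64 ≈ 4.16 doublings → ratio ≈ 2^4.16 ≈ 17.9.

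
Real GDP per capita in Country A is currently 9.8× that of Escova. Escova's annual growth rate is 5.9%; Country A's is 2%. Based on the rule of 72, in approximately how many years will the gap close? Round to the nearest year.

around 61 years

What matters is the difference: 3.9 pp.
Rule of 72 on the gap: the ratio halves every 72/3.9 ≈ 18.46 years.
A 9.8× gap takes log₂(9.8) ≈ 3.29 halvings to close: 3.29 × 18.46 ≈ 61 years.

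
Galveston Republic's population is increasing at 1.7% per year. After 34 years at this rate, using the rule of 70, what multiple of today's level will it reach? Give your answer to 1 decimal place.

Doubles every ≈ 41.18 years (70/1.7).
34 years is 0.83 doublings; 2^0.83 ≈ 1.8×.

about 1.8 times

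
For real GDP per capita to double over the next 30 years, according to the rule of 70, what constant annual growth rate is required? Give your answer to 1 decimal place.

70 / 30 ≈ 2.33, so about 2.3% annually.

roughly 2.3% annually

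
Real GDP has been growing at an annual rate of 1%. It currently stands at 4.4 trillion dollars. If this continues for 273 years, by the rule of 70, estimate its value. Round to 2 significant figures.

approximately 66 trillion dollars

Doubling time ≈ 70/1 = 70.00 years.
273 years is 273/70.00 ≈ 3.90 doublings, a factor of 2^3.90 ≈ 14.93.
4.4 × 14.93 ≈ 66 trillion dollars.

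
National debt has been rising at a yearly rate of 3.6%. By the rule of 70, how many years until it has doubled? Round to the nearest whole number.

around 19 years

At 3.6%, doubling takes about 70/3.6 = 19.44 years.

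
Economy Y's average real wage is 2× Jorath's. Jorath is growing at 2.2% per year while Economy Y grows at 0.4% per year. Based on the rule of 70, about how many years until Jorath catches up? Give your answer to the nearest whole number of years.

Jorath gains on Economy Y at 2.2% − 0.4% = 1.8 points a year.
At that relative rate the gap halves every 70/1.8 ≈ 38.89 years.
A 2× gap closes after 1 halving: 1 × 38.89 ≈ 39 years.

≈ 39 years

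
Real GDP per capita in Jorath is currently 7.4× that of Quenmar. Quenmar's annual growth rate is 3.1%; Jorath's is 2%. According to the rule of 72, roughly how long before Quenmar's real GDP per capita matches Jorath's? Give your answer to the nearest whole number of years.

The growth-rate gap is 3.1% − 2% = 1.1 percentage points.
So the ratio between them halves every 72/1.1 ≈ 65.45 years.
A 7.4× gap takes log₂(7.4) ≈ 2.89 halvings to close: 2.89 × 65.45 ≈ 189 years.

about 189 years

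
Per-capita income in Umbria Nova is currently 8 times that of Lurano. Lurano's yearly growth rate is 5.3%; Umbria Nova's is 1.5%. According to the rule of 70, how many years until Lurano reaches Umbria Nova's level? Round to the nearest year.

What matters is the difference: 3.8 pp.
Rule of 70 on the gap: the ratio halves every 70/3.8 ≈ 18.42 years.
An 8 times gap closes after 3 halvings: 3 × 18.42 ≈ 55 years.

≈ 55 years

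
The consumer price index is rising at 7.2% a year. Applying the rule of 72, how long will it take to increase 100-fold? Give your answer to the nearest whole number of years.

At 7.2% it doubles every 72/7.2 ≈ 10.00 years.
100× is log₂ 100 ≈ 6.64 doublings, so ≈ 6.64 × 10.00 = 66 years.

around 66 years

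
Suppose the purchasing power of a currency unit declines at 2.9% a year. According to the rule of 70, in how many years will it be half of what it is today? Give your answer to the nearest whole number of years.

The rule works in reverse for decay: 70/2.9 ≈ 24.14 years to halve.

around 24 years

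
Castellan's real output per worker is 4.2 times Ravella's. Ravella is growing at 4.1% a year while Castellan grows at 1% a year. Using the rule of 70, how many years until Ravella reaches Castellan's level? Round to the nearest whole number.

approximately 47 years

What matters is the difference: 3.1 pp.
Rule of 70 on the gap: the ratio halves every 70/3.1 ≈ 22.58 years.
A 4.2 times gap takes log₂(4.2) ≈ 2.07 halvings to close: 2.07 × 22.58 ≈ 47 years.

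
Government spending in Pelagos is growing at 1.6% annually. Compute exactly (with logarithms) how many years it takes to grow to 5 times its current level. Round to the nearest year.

101 years

t = ln(5) / ln(1 + 0.016) = 1.6094 / 0.015873 ≈ 101.39.
≈ 101 years.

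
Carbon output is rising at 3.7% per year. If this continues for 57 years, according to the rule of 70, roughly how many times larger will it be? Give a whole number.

At 3.7% one doubling takes ≈ 18.92 years; 57 years is 3 of them, so ×8.

approximately 8 times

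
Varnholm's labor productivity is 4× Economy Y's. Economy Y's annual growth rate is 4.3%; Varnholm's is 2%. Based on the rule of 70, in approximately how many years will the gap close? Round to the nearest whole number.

Economy Y gains on Varnholm at 4.3% − 2% = 2.3 points a year.
At that relative rate the gap halves every 70/2.3 ≈ 30.43 years.
A 4× gap closes after 2 halvings: 2 × 30.43 ≈ 61 years.

about 61 years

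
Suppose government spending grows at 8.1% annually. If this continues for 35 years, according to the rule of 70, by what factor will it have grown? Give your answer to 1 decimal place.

around 16.6 times

Doubling time ≈ 70/8.1 = 8.64 years.
35 years / 8.64 ≈ 4.05 doublings → factor 2^4.05 ≈ 16.6.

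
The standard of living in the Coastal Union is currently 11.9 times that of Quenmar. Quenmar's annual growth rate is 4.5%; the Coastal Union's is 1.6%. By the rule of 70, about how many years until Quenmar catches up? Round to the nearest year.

What matters is the difference: 2.9 pp.
Rule of 70 on the gap: the ratio halves every 70/2.9 ≈ 24.14 years.
An 11.9 times gap takes log₂(11.9) ≈ 3.57 halvings to close: 3.57 × 24.14 ≈ 86 years.

around 86 years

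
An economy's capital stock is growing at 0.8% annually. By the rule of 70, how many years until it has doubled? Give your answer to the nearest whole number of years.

Doubling time ≈ 70 / 0.8 = 87.50 years.

88 years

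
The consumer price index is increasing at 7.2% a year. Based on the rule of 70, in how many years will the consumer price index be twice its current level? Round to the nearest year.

At 7.2%, doubling takes about 70/7.2 = 9.72 years.

10 years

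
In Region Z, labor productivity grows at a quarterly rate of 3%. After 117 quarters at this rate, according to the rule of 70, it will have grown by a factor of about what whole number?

about 32 times

At 3% one doubling takes ≈ 23.33 quarters; 117 quarters is 5 of them, so ×32.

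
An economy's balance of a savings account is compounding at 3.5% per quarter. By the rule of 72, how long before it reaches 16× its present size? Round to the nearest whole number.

Doubling time ≈ 72/3.5 = 20.57 quarters.
Getting to 16× needs 4 doublings: 4 × 20.57 ≈ 82 quarters.

82 quarters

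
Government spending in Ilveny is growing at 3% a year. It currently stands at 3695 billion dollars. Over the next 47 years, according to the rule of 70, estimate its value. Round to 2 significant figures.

Doubling time ≈ 70/3 = 23.33 years.
47 years is 47/23.33 ≈ 2.01 doublings, a factor of 2^2.01 ≈ 4.03.
3695 × 4.03 ≈ 15000 billion dollars.

≈ 15000 billion dollars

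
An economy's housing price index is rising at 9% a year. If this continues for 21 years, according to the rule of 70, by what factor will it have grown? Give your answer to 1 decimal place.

Doubles every ≈ 7.78 years (70/9).
21 years is 2.70 doublings; 2^2.70 ≈ 6.5×.

roughly 6.5 times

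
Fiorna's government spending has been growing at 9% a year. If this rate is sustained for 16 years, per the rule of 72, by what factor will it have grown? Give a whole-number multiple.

72/9 ≈ 8.00 years per doubling.
16 years fits 2 doublings: 2^2 = 4.

around 4 times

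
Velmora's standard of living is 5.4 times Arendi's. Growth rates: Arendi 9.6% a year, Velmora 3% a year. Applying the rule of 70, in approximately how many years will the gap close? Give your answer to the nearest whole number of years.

What matters is the difference: 6.6 pp.
Rule of 70 on the gap: the ratio halves every 70/6.6 ≈ 10.61 years.
A 5.4 times gap takes log₂(5.4) ≈ 2.43 halvings to close: 2.43 × 10.61 ≈ 26 years.

around 26 years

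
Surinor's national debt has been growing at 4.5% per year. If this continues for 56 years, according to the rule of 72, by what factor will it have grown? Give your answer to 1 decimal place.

Doubling time ≈ 72/4.5 = 16.00 years.
56 years / 16.00 ≈ 3.50 doublings → factor 2^3.50 ≈ 11.3.

roughly 11.3 times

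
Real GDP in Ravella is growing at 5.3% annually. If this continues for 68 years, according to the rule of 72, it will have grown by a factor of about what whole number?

72/5.3 ≈ 13.58 years per doubling.
68 years fits 5 doublings: 2^5 = 32.

roughly 32 times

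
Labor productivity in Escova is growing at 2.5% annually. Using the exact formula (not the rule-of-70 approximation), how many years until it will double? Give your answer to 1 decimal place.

28.1 years

t = ln(2) / ln(1 + 0.025) = 0.6931 / 0.024693 ≈ 28.07.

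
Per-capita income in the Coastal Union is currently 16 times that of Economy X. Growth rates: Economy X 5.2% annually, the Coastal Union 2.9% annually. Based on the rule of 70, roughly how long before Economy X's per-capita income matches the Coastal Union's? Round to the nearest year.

Economy X gains on the Coastal Union at 5.2% − 2.9% = 2.3 points a year.
At that relative rate the gap halves every 70/2.3 ≈ 30.43 years.
A 16 times gap closes after 4 halvings: 4 × 30.43 ≈ 122 years.

≈ 122 years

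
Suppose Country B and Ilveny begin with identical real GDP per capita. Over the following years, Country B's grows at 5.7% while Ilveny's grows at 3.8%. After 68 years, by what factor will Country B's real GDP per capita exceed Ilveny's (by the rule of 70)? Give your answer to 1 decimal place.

around 3.6 times

Country B pulls ahead at 1.9 pp per year, so the ratio doubles every 70/1.9 ≈ 36.84 years.
In 68 years that's 1.85 doublings: 2^1.85 ≈ 3.6.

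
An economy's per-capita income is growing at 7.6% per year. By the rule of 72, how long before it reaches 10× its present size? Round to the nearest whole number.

approximately 31 years

Doubling time ≈ 72/7.6 = 9.47 years.
Reaching 10× takes log₂(10) ≈ 3.32 doublings.
3.32 × 9.47 ≈ 31 years.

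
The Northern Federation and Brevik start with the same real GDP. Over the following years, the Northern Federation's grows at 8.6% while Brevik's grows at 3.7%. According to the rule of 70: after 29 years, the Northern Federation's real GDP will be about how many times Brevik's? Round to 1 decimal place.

Rate gap = 8.6% − 3.7% = 4.9 points.
The ratio doubles every 70/4.9 ≈ 14.29 years.
29/14.29 ≈ 2.03 doublings → ratio ≈ 2^2.03 ≈ 4.1.

roughly 4.1 times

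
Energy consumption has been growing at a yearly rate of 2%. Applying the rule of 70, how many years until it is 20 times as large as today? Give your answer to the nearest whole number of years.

One doubling takes 70/2 = 35.00 years.
20× is log₂ 20 ≈ 4.32 doublings, so ≈ 4.32 × 35.00 = 151 years.

151 years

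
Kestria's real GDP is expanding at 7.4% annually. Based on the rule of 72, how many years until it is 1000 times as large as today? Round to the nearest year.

Doubling time ≈ 72/7.4 = 9.73 years.
1000× is log₂ 1000 ≈ 9.97 doublings, so ≈ 9.97 × 9.73 = 97 years.

about 97 years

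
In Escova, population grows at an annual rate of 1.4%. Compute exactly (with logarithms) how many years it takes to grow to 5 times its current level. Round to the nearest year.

t = ln(5) / ln(1 + 0.014) = 1.6094 / 0.013903 ≈ 115.76.
≈ 116 years.

116 years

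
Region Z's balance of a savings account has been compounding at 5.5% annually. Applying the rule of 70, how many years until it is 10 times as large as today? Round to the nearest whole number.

Doubling time ≈ 70/5.5 = 12.73 years.
Reaching 10× takes log₂(10) ≈ 3.32 doublings.
3.32 × 12.73 ≈ 42 years.

42 years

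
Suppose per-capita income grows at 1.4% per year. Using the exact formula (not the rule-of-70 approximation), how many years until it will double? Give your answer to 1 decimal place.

49.9 years

t = ln(2) / ln(1 + 0.014) = 0.6931 / 0.013903 ≈ 49.85.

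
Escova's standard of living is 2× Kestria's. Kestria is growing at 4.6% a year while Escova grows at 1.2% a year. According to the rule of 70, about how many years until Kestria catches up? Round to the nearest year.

Kestria gains on Escova at 4.6% − 1.2% = 3.4 points a year.
At that relative rate the gap halves every 70/3.4 ≈ 20.59 years.
A 2× gap closes after 1 halving: 1 × 20.59 ≈ 21 years.

≈ 21 years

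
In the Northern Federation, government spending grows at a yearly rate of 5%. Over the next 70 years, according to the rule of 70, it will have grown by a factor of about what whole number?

roughly 32 times

Doubling time ≈ 70/5 = 14.00 years.
70/14.00 ≈ 5 doublings, so about 2^5 = 32×.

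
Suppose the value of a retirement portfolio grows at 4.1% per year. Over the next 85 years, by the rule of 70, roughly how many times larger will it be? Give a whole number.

approximately 32 times

At 4.1% one doubling takes ≈ 17.07 years; 85 years is 5 of them, so ×32.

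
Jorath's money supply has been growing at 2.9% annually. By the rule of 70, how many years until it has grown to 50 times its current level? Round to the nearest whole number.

roughly 136 years

One doubling takes 70/2.9 = 24.14 years.
50× is log₂ 50 ≈ 5.64 doublings, so ≈ 5.64 × 24.14 = 136 years.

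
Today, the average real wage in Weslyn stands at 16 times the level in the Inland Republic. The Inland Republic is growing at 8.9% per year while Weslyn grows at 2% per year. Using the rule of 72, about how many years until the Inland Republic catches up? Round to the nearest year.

What matters is the difference: 6.9 pp.
Rule of 72 on the gap: the ratio halves every 72/6.9 ≈ 10.43 years.
A 16 times gap closes after 4 halvings: 4 × 10.43 ≈ 42 years.

≈ 42 years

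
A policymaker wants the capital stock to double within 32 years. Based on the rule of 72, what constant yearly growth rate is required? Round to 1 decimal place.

roughly 2.3%

72 / 32 ≈ 2.25, so about 2.3% per year.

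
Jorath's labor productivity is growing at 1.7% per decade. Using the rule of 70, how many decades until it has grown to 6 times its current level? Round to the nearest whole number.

approximately 106 decades

At 1.7% it doubles every 70/1.7 ≈ 41.18 decades.
Reaching 6× takes log₂(6) ≈ 2.58 doublings.
2.58 × 41.18 ≈ 106 decades.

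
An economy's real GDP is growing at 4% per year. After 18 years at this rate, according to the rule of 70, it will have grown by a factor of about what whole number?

2 times

Doubling time ≈ 70/4 = 17.50 years.
18/17.50 ≈ 1 doubling, so about 2^1 = 2×.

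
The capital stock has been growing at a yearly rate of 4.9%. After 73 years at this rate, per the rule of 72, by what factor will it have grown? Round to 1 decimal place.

Doubles every ≈ 14.69 years (72/4.9).
73 years is 4.97 doublings; 2^4.97 ≈ 31.3×.

31.3 times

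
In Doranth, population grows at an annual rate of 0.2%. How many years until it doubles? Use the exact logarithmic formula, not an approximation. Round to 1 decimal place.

346.9 years

t = ln(2) / ln(1 + 0.002) = 0.6931 / 0.001998 ≈ 346.90.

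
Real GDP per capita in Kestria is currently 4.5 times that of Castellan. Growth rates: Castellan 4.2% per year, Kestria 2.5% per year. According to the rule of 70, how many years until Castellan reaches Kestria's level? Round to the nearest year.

about 89 years

What matters is the difference: 1.7 pp.
Rule of 70 on the gap: the ratio halves every 70/1.7 ≈ 41.18 years.
A 4.5 times gap takes log₂(4.5) ≈ 2.17 halvings to close: 2.17 × 41.18 ≈ 89 years.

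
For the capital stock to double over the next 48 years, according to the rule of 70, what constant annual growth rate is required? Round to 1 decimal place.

70 / 48 ≈ 1.46, so about 1.5% a year.

roughly 1.5%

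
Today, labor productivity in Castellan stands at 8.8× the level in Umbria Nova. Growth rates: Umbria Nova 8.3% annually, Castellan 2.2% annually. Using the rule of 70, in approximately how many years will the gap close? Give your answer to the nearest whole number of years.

The growth-rate gap is 8.3% − 2.2% = 6.1 percentage points.
So the ratio between them halves every 70/6.1 ≈ 11.48 years.
An 8.8× gap takes log₂(8.8) ≈ 3.14 halvings to close: 3.14 × 11.48 ≈ 36 years.

around 36 years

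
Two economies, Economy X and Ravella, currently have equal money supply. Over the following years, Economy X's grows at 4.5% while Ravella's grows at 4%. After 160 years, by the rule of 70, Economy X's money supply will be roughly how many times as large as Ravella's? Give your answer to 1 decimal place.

≈ 2.2 times

Rate gap = 4.5% − 4% = 0.5 points.
The ratio doubles every 70/0.5 ≈ 140.00 years.
160/140.00 ≈ 1.14 doublings → ratio ≈ 2^1.14 ≈ 2.2.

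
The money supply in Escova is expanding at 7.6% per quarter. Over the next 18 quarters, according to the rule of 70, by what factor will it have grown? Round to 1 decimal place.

Doubles every ≈ 9.21 quarters (70/7.6).
18 quarters is 1.95 doublings; 2^1.95 ≈ 3.9×.

roughly 3.9 times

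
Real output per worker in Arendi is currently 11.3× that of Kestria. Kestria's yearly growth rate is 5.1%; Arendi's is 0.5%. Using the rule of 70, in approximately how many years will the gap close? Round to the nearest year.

53 years

The growth-rate gap is 5.1% − 0.5% = 4.6 percentage points.
So the ratio between them halves every 70/4.6 ≈ 15.22 years.
An 11.3× gap takes log₂(11.3) ≈ 3.50 halvings to close: 3.50 × 15.22 ≈ 53 years.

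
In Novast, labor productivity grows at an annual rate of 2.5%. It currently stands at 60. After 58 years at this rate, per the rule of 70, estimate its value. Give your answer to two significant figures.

Doubling time ≈ 70/2.5 = 28.00 years.
58 years is 58/28.00 ≈ 2.07 doublings, a factor of 2^2.07 ≈ 4.20.
60 × 4.20 ≈ 250.

approximately 250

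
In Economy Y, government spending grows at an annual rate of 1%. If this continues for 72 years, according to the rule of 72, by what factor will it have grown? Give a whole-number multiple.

72/1 ≈ 72.00 years per doubling.
72 years fits 1 doubling: 2^1 = 2.

around 2 times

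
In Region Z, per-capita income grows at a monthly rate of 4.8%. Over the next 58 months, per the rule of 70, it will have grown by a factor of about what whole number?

70/4.8 ≈ 14.58 months per doubling.
58 months fits 4 doublings: 2^4 = 16.

≈ 16 times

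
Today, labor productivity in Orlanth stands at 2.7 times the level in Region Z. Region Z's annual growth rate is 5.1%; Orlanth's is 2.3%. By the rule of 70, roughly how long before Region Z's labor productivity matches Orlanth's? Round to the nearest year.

Region Z gains on Orlanth at 5.1% − 2.3% = 2.8 points a year.
At that relative rate the gap halves every 70/2.8 ≈ 25.00 years.
A 2.7 times gap takes log₂(2.7) ≈ 1.43 halvings to close: 1.43 × 25.00 ≈ 36 years.

around 36 years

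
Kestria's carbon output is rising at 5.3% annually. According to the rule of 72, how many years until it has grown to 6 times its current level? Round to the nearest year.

35 years

At 5.3% it doubles every 72/5.3 ≈ 13.58 years.
6× is log₂ 6 ≈ 2.58 doublings, so ≈ 2.58 × 13.58 = 35 years.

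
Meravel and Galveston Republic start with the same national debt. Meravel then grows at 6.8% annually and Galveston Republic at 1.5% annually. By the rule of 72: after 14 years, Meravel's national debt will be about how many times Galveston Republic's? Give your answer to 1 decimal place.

about 2.0 times

Meravel pulls ahead at 5.3 pp per year, so the ratio doubles every 72/5.3 ≈ 13.58 years.
In 14 years that's 1.03 doublings: 2^1.03 ≈ 2.0.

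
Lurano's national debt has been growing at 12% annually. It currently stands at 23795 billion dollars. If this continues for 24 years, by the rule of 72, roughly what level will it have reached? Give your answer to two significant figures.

roughly 380000 billion dollars

It doubles every 72/12 ≈ 6.00 years, so 24 years is 4.00 doublings.
2^4.00 ≈ 16.00; 23795 × 16.00 ≈ 380000 billion dollars.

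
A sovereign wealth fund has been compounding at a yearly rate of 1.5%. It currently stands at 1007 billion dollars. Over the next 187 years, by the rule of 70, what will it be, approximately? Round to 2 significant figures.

roughly 16000 billion dollars

It doubles every 70/1.5 ≈ 46.67 years, so 187 years is 4.01 doublings.
2^4.01 ≈ 16.11; 1007 × 16.11 ≈ 16000 billion dollars.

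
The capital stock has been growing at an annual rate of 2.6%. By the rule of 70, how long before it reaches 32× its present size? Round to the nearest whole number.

135 years

Doubling time ≈ 70/2.6 = 26.92 years.
Getting to 32× needs 5 doublings: 5 × 26.92 ≈ 135 years.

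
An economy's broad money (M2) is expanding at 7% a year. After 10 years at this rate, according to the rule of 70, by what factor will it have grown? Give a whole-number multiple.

70/7 ≈ 10.00 years per doubling.
10 years fits 1 doubling: 2^1 = 2.

2 times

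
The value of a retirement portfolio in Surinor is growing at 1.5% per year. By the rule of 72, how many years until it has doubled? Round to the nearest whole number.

72/1.5 ≈ 48.00, so it doubles roughly every 48 years.

about 48 years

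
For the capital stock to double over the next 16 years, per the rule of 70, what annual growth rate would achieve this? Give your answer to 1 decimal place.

roughly 4.4% annually

70 / 16 ≈ 4.38, so about 4.4% annually.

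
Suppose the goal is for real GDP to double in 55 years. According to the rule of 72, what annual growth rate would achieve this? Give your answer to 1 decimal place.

1.3%

72 / 55 ≈ 1.31, so about 1.3% annually.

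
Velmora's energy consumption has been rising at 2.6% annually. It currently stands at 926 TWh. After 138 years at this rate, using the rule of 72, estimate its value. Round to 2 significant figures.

Doubling time ≈ 72/2.6 = 27.69 years.
138 years is 138/27.69 ≈ 4.98 doublings, a factor of 2^4.98 ≈ 31.56.
926 × 31.56 ≈ 29000 TWh.

approximately 29000 TWh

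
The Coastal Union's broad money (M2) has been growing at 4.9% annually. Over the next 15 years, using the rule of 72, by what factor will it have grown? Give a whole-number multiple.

≈ 2 times

72/4.9 ≈ 14.69 years per doubling.
15 years fits 1 doubling: 2^1 = 2.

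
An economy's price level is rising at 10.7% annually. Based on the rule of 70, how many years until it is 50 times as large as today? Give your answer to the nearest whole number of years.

about 37 years

Doubling time ≈ 70/10.7 = 6.54 years.
50× is log₂ 50 ≈ 5.64 doublings, so ≈ 5.64 × 6.54 = 37 years.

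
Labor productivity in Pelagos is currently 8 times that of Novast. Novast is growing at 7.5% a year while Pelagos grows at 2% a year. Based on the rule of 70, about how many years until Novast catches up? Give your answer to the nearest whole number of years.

What matters is the difference: 5.5 pp.
Rule of 70 on the gap: the ratio halves every 70/5.5 ≈ 12.73 years.
An 8 times gap closes after 3 halvings: 3 × 12.73 ≈ 38 years.

≈ 38 years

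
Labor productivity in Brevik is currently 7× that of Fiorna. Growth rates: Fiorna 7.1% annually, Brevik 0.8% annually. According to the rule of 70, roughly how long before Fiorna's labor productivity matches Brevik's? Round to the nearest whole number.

Fiorna gains on Brevik at 7.1% − 0.8% = 6.3 points a year.
At that relative rate the gap halves every 70/6.3 ≈ 11.11 years.
A 7× gap takes log₂(7) ≈ 2.81 halvings to close: 2.81 × 11.11 ≈ 31 years.

around 31 years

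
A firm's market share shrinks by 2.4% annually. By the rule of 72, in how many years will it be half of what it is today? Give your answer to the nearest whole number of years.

30 years

Halving time ≈ 72 / 2.4 = 30.00 → 30 years.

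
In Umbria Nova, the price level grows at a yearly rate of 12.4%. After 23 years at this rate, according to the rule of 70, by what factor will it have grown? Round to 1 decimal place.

roughly 16.8 times

Doubling time ≈ 70/12.4 = 5.65 years.
23 years / 5.65 ≈ 4.07 doublings → factor 2^4.07 ≈ 16.8.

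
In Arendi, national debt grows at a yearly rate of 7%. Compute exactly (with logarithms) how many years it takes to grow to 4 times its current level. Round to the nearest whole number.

20 years

t = ln(4) / ln(1 + 0.07) = 1.3863 / 0.067659 ≈ 20.49.
≈ 20 years.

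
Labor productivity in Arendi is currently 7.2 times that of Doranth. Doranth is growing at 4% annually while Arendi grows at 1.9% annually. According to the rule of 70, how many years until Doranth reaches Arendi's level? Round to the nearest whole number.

The growth-rate gap is 4% − 1.9% = 2.1 percentage points.
So the ratio between them halves every 70/2.1 ≈ 33.33 years.
A 7.2 times gap takes log₂(7.2) ≈ 2.85 halvings to close: 2.85 × 33.33 ≈ 95 years.

95 years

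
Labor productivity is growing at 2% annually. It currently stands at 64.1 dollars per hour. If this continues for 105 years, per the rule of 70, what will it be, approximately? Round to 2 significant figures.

Doubling time ≈ 70/2 = 35.00 years.
105 years is 105/35.00 ≈ 3.00 doublings, a factor of 2^3.00 ≈ 8.00.
64.1 × 8.00 ≈ 510 dollars per hour.

roughly 510 dollars per hour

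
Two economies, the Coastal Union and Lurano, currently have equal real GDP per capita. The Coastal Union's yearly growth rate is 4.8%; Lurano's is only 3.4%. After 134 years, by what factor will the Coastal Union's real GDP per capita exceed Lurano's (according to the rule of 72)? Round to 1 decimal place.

Rate gap = 4.8% − 3.4% = 1.4 points.
The ratio doubles every 72/1.4 ≈ 51.43 years.
134/51.43 ≈ 2.61 doublings → ratio ≈ 2^2.61 ≈ 6.1.

roughly 6.1 times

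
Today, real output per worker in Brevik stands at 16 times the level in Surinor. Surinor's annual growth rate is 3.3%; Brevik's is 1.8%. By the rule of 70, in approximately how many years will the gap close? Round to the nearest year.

The growth-rate gap is 3.3% − 1.8% = 1.5 percentage points.
So the ratio between them halves every 70/1.5 ≈ 46.67 years.
A 16 times gap closes after 4 halvings: 4 × 46.67 ≈ 187 years.

about 187 years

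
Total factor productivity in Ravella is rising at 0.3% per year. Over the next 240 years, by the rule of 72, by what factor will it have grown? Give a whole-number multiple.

around 2 times

At 0.3% one doubling takes ≈ 240.00 years; 240 years is 1 of them, so ×2.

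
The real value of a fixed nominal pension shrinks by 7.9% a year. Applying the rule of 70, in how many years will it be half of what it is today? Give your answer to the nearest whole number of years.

The rule works in reverse for decay: 70/7.9 ≈ 8.86 years to halve.

9 years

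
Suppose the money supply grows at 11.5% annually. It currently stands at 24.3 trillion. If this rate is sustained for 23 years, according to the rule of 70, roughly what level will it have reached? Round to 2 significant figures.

Doubling time ≈ 70/11.5 = 6.09 years.
23 years is 23/6.09 ≈ 3.78 doublings, a factor of 2^3.78 ≈ 13.74.
24.3 × 13.74 ≈ 330 trillion.

about 330 trillion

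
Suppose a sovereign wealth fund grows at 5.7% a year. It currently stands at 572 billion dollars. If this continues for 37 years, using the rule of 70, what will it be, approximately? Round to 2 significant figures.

It doubles every 70/5.7 ≈ 12.28 years, so 37 years is 3.01 doublings.
2^3.01 ≈ 8.06; 572 × 8.06 ≈ 4600 billion dollars.

approximately 4600 billion dollars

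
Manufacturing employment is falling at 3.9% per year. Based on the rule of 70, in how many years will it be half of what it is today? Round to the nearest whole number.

The rule works in reverse for decay: 70/3.9 ≈ 17.95 years to halve.

around 18 years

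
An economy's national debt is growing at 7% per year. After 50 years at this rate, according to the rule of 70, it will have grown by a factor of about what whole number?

Doubling time ≈ 70/7 = 10.00 years.
50/10.00 ≈ 5 doublings, so about 2^5 = 32×.

about 32 times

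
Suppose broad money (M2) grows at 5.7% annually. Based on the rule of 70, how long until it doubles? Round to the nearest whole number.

≈ 12 years

Doubling time ≈ 70 / 5.7 = 12.28 years.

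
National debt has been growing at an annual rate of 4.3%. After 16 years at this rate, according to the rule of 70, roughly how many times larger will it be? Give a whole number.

70/4.3 ≈ 16.28 years per doubling.
16 years fits 1 doubling: 2^1 = 2.

approximately 2 times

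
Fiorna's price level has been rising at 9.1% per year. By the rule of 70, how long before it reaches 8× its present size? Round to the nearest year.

Doubling time ≈ 70/9.1 = 7.69 years.
Getting to 8× needs 3 doublings: 3 × 7.69 ≈ 23 years.

approximately 23 years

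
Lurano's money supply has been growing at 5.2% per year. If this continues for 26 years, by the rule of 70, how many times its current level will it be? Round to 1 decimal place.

about 3.8 times

Doubling time ≈ 70/5.2 = 13.46 years.
26 years / 13.46 ≈ 1.93 doublings → factor 2^1.93 ≈ 3.8.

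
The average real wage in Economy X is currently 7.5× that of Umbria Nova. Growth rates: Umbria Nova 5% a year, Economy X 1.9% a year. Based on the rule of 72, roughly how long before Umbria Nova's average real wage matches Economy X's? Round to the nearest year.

around 68 years

Umbria Nova gains on Economy X at 5% − 1.9% = 3.1 points a year.
At that relative rate the gap halves every 72/3.1 ≈ 23.23 years.
A 7.5× gap takes log₂(7.5) ≈ 2.91 halvings to close: 2.91 × 23.23 ≈ 68 years.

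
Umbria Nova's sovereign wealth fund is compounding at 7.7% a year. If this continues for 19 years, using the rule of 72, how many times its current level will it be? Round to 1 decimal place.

Doubling time ≈ 72/7.7 = 9.35 years.
19 years / 9.35 ≈ 2.03 doublings → factor 2^2.03 ≈ 4.1.

around 4.1 times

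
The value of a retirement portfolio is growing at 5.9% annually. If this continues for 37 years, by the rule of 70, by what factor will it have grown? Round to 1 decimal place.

8.7 times

Doubling time ≈ 70/5.9 = 11.86 years.
37 years / 11.86 ≈ 3.12 doublings → factor 2^3.12 ≈ 8.7.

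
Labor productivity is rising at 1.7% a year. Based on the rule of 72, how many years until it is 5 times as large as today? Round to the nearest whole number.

approximately 98 years

At 1.7% it doubles every 72/1.7 ≈ 42.35 years.
5× is log₂ 5 ≈ 2.32 doublings, so ≈ 2.32 × 42.35 = 98 years.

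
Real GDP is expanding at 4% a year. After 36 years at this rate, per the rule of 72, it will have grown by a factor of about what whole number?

Doubling time ≈ 72/4 = 18.00 years.
36/18.00 ≈ 2 doublings, so about 2^2 = 4×.

around 4 times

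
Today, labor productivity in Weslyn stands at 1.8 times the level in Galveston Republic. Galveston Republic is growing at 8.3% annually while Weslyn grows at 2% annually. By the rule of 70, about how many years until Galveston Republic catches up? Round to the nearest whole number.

around 9 years

Galveston Republic gains on Weslyn at 8.3% − 2% = 6.3 points a year.
At that relative rate the gap halves every 70/6.3 ≈ 11.11 years.
A 1.8 times gap takes log₂(1.8) ≈ 0.85 halvings to close: 0.85 × 11.11 ≈ 9 years.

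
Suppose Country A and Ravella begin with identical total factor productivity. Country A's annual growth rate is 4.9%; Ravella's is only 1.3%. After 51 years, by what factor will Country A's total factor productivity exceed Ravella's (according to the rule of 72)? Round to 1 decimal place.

approximately 5.9 times

Only the 3.6-point difference matters.
72/3.6 ≈ 20.00 years per doubling of the ratio; 51 years gives 2.55 doublings, so ≈ 5.9×.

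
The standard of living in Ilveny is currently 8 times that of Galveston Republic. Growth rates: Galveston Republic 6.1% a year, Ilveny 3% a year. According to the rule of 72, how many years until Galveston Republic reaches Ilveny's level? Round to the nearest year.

around 70 years

The growth-rate gap is 6.1% − 3% = 3.1 percentage points.
So the ratio between them halves every 72/3.1 ≈ 23.23 years.
An 8 times gap closes after 3 halvings: 3 × 23.23 ≈ 70 years.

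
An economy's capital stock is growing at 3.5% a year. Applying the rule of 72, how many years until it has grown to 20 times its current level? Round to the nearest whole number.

One doubling takes 72/3.5 = 20.57 years.
Reaching 20× takes log₂(20) ≈ 4.32 doublings.
4.32 × 20.57 ≈ 89 years.

roughly 89 years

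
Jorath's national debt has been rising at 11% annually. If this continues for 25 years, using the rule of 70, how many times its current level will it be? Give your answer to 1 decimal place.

about 15.2 times

Doubles every ≈ 6.36 years (70/11).
25 years is 3.93 doublings; 2^3.93 ≈ 15.2×.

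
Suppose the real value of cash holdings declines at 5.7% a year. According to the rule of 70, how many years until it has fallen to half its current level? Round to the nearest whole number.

about 12 years

The rule works in reverse for decay: 70/5.7 ≈ 12.28 years to halve.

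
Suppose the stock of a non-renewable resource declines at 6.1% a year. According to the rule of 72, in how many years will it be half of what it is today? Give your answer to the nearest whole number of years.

≈ 12 years

Halving time ≈ 72 / 6.1 = 11.80 → 12 years.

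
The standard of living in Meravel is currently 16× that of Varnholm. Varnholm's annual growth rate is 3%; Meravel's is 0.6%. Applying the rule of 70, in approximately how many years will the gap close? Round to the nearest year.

117 years

What matters is the difference: 2.4 pp.
Rule of 70 on the gap: the ratio halves every 70/2.4 ≈ 29.17 years.
A 16× gap closes after 4 halvings: 4 × 29.17 ≈ 117 years.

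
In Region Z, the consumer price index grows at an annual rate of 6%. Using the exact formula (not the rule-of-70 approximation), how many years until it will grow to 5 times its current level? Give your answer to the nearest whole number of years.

t = ln(5) / ln(1 + 0.06) = 1.6094 / 0.058269 ≈ 27.62.
≈ 28 years.

28 years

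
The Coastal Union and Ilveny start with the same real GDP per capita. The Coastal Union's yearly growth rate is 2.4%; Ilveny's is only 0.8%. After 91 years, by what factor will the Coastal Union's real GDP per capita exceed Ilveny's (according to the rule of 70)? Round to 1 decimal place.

Only the 1.6-point difference matters.
70/1.6 ≈ 43.75 years per doubling of the ratio; 91 years gives 2.08 doublings, so ≈ 4.2×.

4.2 times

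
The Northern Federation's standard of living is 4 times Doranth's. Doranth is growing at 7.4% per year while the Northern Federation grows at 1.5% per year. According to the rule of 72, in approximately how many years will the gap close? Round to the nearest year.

about 24 years

The growth-rate gap is 7.4% − 1.5% = 5.9 percentage points.
So the ratio between them halves every 72/5.9 ≈ 12.20 years.
A 4 times gap closes after 2 halvings: 2 × 12.20 ≈ 24 years.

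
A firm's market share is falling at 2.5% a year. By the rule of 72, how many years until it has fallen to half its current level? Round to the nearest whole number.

about 29 years

The rule works in reverse for decay: 72/2.5 ≈ 28.80 years to halve.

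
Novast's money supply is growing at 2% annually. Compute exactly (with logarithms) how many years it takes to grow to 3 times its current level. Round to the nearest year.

t = ln(3) / ln(1 + 0.02) = 1.0986 / 0.019803 ≈ 55.48.
≈ 55 years.

55 years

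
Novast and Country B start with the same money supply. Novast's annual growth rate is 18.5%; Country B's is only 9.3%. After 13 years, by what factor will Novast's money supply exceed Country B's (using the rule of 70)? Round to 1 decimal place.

Novast pulls ahead at 9.2 pp per year, so the ratio doubles every 70/9.2 ≈ 7.61 years.
In 13 years that's 1.71 doublings: 2^1.71 ≈ 3.3.

3.3 times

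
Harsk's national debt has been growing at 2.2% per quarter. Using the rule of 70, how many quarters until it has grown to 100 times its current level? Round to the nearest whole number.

One doubling takes 70/2.2 = 31.82 quarters.
100× is log₂ 100 ≈ 6.64 doublings, so ≈ 6.64 × 31.82 = 211 quarters.

approximately 211 quarters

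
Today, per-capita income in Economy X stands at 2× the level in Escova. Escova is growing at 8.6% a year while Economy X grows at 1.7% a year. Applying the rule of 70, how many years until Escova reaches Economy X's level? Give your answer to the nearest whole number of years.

Escova gains on Economy X at 8.6% − 1.7% = 6.9 points a year.
At that relative rate the gap halves every 70/6.9 ≈ 10.14 years.
A 2× gap closes after 1 halving: 1 × 10.14 ≈ 10 years.

approximately 10 years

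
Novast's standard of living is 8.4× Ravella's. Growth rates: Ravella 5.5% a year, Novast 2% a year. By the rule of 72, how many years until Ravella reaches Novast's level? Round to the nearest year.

≈ 63 years

Ravella gains on Novast at 5.5% − 2% = 3.5 points a year.
At that relative rate the gap halves every 72/3.5 ≈ 20.57 years.
An 8.4× gap takes log₂(8.4) ≈ 3.07 halvings to close: 3.07 × 20.57 ≈ 63 years.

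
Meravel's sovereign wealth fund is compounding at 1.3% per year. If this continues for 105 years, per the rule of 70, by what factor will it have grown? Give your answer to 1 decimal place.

Doubling time ≈ 70/1.3 = 53.85 years.
105 years / 53.85 ≈ 1.95 doublings → factor 2^1.95 ≈ 3.9.

roughly 3.9 times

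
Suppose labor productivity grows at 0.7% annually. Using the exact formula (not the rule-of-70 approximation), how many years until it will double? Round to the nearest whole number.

99 years

t = ln(2) / ln(1 + 0.007) = 0.6931 / 0.006976 ≈ 99.35.
≈ 99 years.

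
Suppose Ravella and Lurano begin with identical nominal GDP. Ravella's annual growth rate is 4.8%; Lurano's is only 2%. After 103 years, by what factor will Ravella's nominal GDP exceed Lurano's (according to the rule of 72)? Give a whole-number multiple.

Only the 2.8-point difference matters.
72/2.8 ≈ 25.71 years per doubling of the ratio; 103 years gives 4.01 doublings, so ≈ 16×.

about 16 times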